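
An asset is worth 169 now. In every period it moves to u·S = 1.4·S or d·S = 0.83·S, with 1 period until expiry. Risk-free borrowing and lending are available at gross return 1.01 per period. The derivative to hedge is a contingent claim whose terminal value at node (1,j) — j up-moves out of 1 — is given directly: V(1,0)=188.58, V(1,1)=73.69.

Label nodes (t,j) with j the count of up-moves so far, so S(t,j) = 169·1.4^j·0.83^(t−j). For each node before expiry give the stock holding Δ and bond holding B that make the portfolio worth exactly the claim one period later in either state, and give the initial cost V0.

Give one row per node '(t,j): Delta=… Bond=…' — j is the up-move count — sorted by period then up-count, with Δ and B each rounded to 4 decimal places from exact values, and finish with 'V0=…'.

(0,0): Delta=-1.1927 Bond=352.3524
V0=150.7910

Under the risk-neutral measure, an up-move has probability p* = (R−d)/(u−d) = 0.3158 and values discount at R = 1.01.
Terminal payoffs: V(1,0)=188.5800, V(1,1)=73.6900
  t=0,j=0: stock 169.0000 → up 236.6000 (V=73.6900), down 140.2700 (V=188.5800). Price 150.7910; hedge Δ=-1.1927, bond B=352.3524.
Root portfolio cost Δ·169+B reproduces V0=150.7910.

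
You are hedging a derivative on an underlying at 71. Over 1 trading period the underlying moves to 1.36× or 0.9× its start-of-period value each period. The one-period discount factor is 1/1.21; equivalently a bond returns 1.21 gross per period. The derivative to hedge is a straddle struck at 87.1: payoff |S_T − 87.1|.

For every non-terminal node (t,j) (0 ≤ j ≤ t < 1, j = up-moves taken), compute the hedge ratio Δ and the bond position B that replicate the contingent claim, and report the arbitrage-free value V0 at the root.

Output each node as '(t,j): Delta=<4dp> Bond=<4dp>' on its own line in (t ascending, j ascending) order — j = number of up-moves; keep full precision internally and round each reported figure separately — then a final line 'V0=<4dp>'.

Risk-neutral probability p* = (R−d)/(u−d) = (1.21−0.9)/(1.36−0.9) = 0.6739.
At expiry t=1: V(1,0)=23.2000, V(1,1)=9.4600
  t=0,j=0: stock 71.0000 → up 96.5600 (V=9.4600), down 63.9000 (V=23.2000). Price 11.5210; hedge Δ=-0.4207, bond B=41.3906.
Check: Δ(0,0)·S0 + B(0,0) = 11.5210 = V0.

(0,0): Delta=-0.4207 Bond=41.3906
V0=11.5210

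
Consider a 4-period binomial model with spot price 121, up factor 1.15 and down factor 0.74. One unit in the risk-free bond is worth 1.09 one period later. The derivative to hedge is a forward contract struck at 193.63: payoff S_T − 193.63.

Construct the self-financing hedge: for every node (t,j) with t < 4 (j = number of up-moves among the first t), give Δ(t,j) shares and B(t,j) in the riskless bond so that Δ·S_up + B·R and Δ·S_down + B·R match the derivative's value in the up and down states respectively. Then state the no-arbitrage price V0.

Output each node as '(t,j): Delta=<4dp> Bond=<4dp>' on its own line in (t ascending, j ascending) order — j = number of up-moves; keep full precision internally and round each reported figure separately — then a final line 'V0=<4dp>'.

(0,0): Delta=1.0000 Bond=-137.1724
(1,0): Delta=1.0000 Bond=-149.5179
(1,1): Delta=1.0000 Bond=-149.5179
(2,0): Delta=1.0000 Bond=-162.9745
(2,1): Delta=1.0000 Bond=-162.9745
(2,2): Delta=1.0000 Bond=-162.9745
(3,0): Delta=1.0000 Bond=-177.6422
(3,1): Delta=1.0000 Bond=-177.6422
(3,2): Delta=1.0000 Bond=-177.6422
(3,3): Delta=1.0000 Bond=-177.6422
V0=-16.1724

Since d<R<u, set p* = (R−d)/(u−d) = 0.8537; price each node as the discounted p*-expectation of its children.
Terminal values V(4,·): V(4,0)=-157.3462, V(4,1)=-137.2431, V(4,2)=-106.0017, V(4,3)=-57.4509, V(4,4)=17.9998
Node (3,0) S=49.0321: V=(p*·-137.2431+(1−p*)·-157.3462)/1.09=-128.6101; Δ=(-137.2431−-157.3462)/(56.3869−36.2838)=1.0000; B=V−Δ·S=-177.6422
Node (3,1) S=76.1985: V=(p*·-106.0017+(1−p*)·-137.2431)/1.09=-101.4437; Δ=(-106.0017−-137.2431)/(87.6283−56.3869)=1.0000; B=V−Δ·S=-177.6422
Node (3,2) S=118.4166: V=(p*·-57.4509+(1−p*)·-106.0017)/1.09=-59.2256; Δ=(-57.4509−-106.0017)/(136.1791−87.6283)=1.0000; B=V−Δ·S=-177.6422
Node (3,3) S=184.0259: V=(p*·17.9998+(1−p*)·-57.4509)/1.09=6.3837; Δ=(17.9998−-57.4509)/(211.6298−136.1791)=1.0000; B=V−Δ·S=-177.6422
Node (2,0) S=66.2596: V=(p*·-101.4437+(1−p*)·-128.6101)/1.09=-96.7149; Δ=(-101.4437−-128.6101)/(76.1985−49.0321)=1.0000; B=V−Δ·S=-162.9745
Node (2,1) S=102.9710: V=(p*·-59.2256+(1−p*)·-101.4437)/1.09=-60.0035; Δ=(-59.2256−-101.4437)/(118.4166−76.1985)=1.0000; B=V−Δ·S=-162.9745
Node (2,2) S=160.0225: V=(p*·6.3837+(1−p*)·-59.2256)/1.09=-2.9520; Δ=(6.3837−-59.2256)/(184.0259−118.4166)=1.0000; B=V−Δ·S=-162.9745
Node (1,0) S=89.5400: V=(p*·-60.0035+(1−p*)·-96.7149)/1.09=-59.9779; Δ=(-60.0035−-96.7149)/(102.9710−66.2596)=1.0000; B=V−Δ·S=-149.5179
Node (1,1) S=139.1500: V=(p*·-2.9520+(1−p*)·-60.0035)/1.09=-10.3679; Δ=(-2.9520−-60.0035)/(160.0225−102.9710)=1.0000; B=V−Δ·S=-149.5179
Node (0,0) S=121.0000: V=(p*·-10.3679+(1−p*)·-59.9779)/1.09=-16.1724; Δ=(-10.3679−-59.9779)/(139.1500−89.5400)=1.0000; B=V−Δ·S=-137.1724
Each (Δ,B) replicates both successor values, so the strategy is self-financing and V0 is arbitrage-free.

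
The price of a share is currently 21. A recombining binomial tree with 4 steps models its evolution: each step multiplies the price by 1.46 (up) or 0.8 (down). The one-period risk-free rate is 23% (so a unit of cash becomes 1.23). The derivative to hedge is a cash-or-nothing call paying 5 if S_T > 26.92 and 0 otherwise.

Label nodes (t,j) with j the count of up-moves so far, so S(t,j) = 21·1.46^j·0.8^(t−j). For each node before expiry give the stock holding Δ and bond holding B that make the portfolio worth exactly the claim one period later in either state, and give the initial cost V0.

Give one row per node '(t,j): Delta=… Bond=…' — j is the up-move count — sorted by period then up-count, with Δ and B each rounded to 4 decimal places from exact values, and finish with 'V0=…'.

The replicating-portfolio and risk-neutral prices coincide; use p* = (1.23−0.8)/(1.46−0.8) = 0.6515 for the latter.
Terminal values V(4,·): V(4,0)=0.0000, V(4,1)=0.0000, V(4,2)=5.0000, V(4,3)=5.0000, V(4,4)=5.0000
  t=3,j=0: stock 10.7520 → up 15.6979 (V=0.0000), down 8.6016 (V=0.0000). Price 0.0000; hedge Δ=0.0000, bond B=0.0000.
  t=3,j=1: stock 19.6224 → up 28.6487 (V=5.0000), down 15.6979 (V=0.0000). Price 2.6484; hedge Δ=0.3861, bond B=-4.9273.
  t=3,j=2: stock 35.8109 → up 52.2839 (V=5.0000), down 28.6487 (V=5.0000). Price 4.0650; hedge Δ=0.0000, bond B=4.0650.
  t=3,j=3: stock 65.3549 → up 95.4181 (V=5.0000), down 52.2839 (V=5.0000). Price 4.0650; hedge Δ=0.0000, bond B=4.0650.
  t=2,j=0: stock 13.4400 → up 19.6224 (V=2.6484), down 10.7520 (V=0.0000). Price 1.4028; hedge Δ=0.2986, bond B=-2.6099.
  t=2,j=1: stock 24.5280 → up 35.8109 (V=4.0650), down 19.6224 (V=2.6484). Price 2.9036; hedge Δ=0.0875, bond B=0.7572.
  t=2,j=2: stock 44.7636 → up 65.3549 (V=4.0650), down 35.8109 (V=4.0650). Price 3.3049; hedge Δ=0.0000, bond B=3.3049.
  t=1,j=0: stock 16.8000 → up 24.5280 (V=2.9036), down 13.4400 (V=1.4028). Price 1.9354; hedge Δ=0.1353, bond B=-0.3384.
  t=1,j=1: stock 30.6600 → up 44.7636 (V=3.3049), down 24.5280 (V=2.9036). Price 2.5732; hedge Δ=0.0198, bond B=1.9651.
  t=0,j=0: stock 21.0000 → up 30.6600 (V=2.5732), down 16.8000 (V=1.9354). Price 1.9113; hedge Δ=0.0460, bond B=0.9450.
Root portfolio cost Δ·21+B reproduces V0=1.9113.

(0,0): Delta=0.0460 Bond=0.9450
(1,0): Delta=0.1353 Bond=-0.3384
(1,1): Delta=0.0198 Bond=1.9651
(2,0): Delta=0.2986 Bond=-2.6099
(2,1): Delta=0.0875 Bond=0.7572
(2,2): Delta=0.0000 Bond=3.3049
(3,0): Delta=0.0000 Bond=0.0000
(3,1): Delta=0.3861 Bond=-4.9273
(3,2): Delta=0.0000 Bond=4.0650
(3,3): Delta=0.0000 Bond=4.0650
V0=1.9113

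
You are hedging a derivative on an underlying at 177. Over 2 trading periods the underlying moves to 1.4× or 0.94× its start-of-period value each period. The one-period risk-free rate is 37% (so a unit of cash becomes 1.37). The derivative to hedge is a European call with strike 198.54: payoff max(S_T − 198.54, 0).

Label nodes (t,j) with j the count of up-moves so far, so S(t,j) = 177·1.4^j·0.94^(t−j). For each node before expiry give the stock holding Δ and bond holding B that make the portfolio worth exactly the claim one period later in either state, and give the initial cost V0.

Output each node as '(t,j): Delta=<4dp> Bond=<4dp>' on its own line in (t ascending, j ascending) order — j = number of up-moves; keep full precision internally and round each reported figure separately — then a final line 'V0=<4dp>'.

Under the risk-neutral measure, an up-move has probability p* = (R−d)/(u−d) = 0.9348 and values discount at R = 1.37.
Payoff layer (t=2): V(2,0)=0.0000, V(2,1)=34.3920, V(2,2)=148.3800
Node (1,0) S=166.3800: V=(p*·34.3920+(1−p*)·0.0000)/1.37=23.4665; Δ=(34.3920−0.0000)/(232.9320−156.3972)=0.4494; B=V−Δ·S=-51.2988
Node (1,1) S=247.8000: V=(p*·148.3800+(1−p*)·34.3920)/1.37=102.8803; Δ=(148.3800−34.3920)/(346.9200−232.9320)=1.0000; B=V−Δ·S=-144.9197
Node (0,0) S=177.0000: V=(p*·102.8803+(1−p*)·23.4665)/1.37=71.3147; Δ=(102.8803−23.4665)/(247.8000−166.3800)=0.9754; B=V−Δ·S=-101.3241
Root portfolio cost Δ·177+B reproduces V0=71.3147.

(0,0): Delta=0.9754 Bond=-101.3241
(1,0): Delta=0.4494 Bond=-51.2988
(1,1): Delta=1.0000 Bond=-144.9197
V0=71.3147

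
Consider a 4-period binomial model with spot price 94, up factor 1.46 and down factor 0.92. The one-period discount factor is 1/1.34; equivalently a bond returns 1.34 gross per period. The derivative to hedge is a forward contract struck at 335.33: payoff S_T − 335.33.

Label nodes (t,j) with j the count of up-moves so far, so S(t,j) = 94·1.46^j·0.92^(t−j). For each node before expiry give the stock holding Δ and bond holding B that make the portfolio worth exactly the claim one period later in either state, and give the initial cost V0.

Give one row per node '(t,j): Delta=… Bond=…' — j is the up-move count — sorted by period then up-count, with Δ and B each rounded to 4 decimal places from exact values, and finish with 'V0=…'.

(0,0): Delta=1.0000 Bond=-104.0048
(1,0): Delta=1.0000 Bond=-139.3664
(1,1): Delta=1.0000 Bond=-139.3664
(2,0): Delta=1.0000 Bond=-186.7509
(2,1): Delta=1.0000 Bond=-186.7509
(2,2): Delta=1.0000 Bond=-186.7509
(3,0): Delta=1.0000 Bond=-250.2463
(3,1): Delta=1.0000 Bond=-250.2463
(3,2): Delta=1.0000 Bond=-250.2463
(3,3): Delta=1.0000 Bond=-250.2463
V0=-10.0048

The replicating-portfolio and risk-neutral prices coincide; use p* = (1.34−0.92)/(1.46−0.92) = 0.7778 for the latter.
Terminal payoffs: V(4,0)=-267.9891, V(4,1)=-228.4629, V(4,2)=-165.7365, V(4,3)=-66.1925, V(4,4)=91.7795
  t=3,j=0: stock 73.1967 → up 106.8671 (V=-228.4629), down 67.3409 (V=-267.9891). Price -177.0496; hedge Δ=1.0000, bond B=-250.2463.
  t=3,j=1: stock 116.1599 → up 169.5935 (V=-165.7365), down 106.8671 (V=-228.4629). Price -134.0863; hedge Δ=1.0000, bond B=-250.2463.
  t=3,j=2: stock 184.3408 → up 269.1375 (V=-66.1925), down 169.5935 (V=-165.7365). Price -65.9055; hedge Δ=1.0000, bond B=-250.2463.
  t=3,j=3: stock 292.5408 → up 427.1095 (V=91.7795), down 269.1375 (V=-66.1925). Price 42.2945; hedge Δ=1.0000, bond B=-250.2463.
  t=2,j=0: stock 79.5616 → up 116.1599 (V=-134.0863), down 73.1967 (V=-177.0496). Price -107.1893; hedge Δ=1.0000, bond B=-186.7509.
  t=2,j=1: stock 126.2608 → up 184.3408 (V=-65.9055), down 116.1599 (V=-134.0863). Price -60.4901; hedge Δ=1.0000, bond B=-186.7509.
  t=2,j=2: stock 200.3704 → up 292.5408 (V=42.2945), down 184.3408 (V=-65.9055). Price 13.6195; hedge Δ=1.0000, bond B=-186.7509.
  t=1,j=0: stock 86.4800 → up 126.2608 (V=-60.4901), down 79.5616 (V=-107.1893). Price -52.8864; hedge Δ=1.0000, bond B=-139.3664.
  t=1,j=1: stock 137.2400 → up 200.3704 (V=13.6195), down 126.2608 (V=-60.4901). Price -2.1264; hedge Δ=1.0000, bond B=-139.3664.
  t=0,j=0: stock 94.0000 → up 137.2400 (V=-2.1264), down 86.4800 (V=-52.8864). Price -10.0048; hedge Δ=1.0000, bond B=-104.0048.
Self-financing check: at every node Δ·S+B equals the discounted successor values.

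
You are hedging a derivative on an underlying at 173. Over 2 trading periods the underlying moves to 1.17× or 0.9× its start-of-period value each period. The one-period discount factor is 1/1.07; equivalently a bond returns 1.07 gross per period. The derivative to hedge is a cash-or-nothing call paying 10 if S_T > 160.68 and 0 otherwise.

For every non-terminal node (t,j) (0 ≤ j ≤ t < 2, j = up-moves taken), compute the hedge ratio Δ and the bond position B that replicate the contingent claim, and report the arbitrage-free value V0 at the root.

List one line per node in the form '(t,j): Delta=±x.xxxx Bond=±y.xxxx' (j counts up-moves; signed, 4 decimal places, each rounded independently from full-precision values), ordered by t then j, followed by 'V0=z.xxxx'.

The replicating-portfolio and risk-neutral prices coincide; use p* = (1.07−0.9)/(1.17−0.9) = 0.6296 for the latter.
Payoff layer (t=2): V(2,0)=0.0000, V(2,1)=10.0000, V(2,2)=10.0000
Node (1,0) S=155.7000: V=(p*·10.0000+(1−p*)·0.0000)/1.07=5.8844; Δ=(10.0000−0.0000)/(182.1690−140.1300)=0.2379; B=V−Δ·S=-31.1526
Node (1,1) S=202.4100: V=(p*·10.0000+(1−p*)·10.0000)/1.07=9.3458; Δ=(10.0000−10.0000)/(236.8197−182.1690)=0.0000; B=V−Δ·S=9.3458
Node (0,0) S=173.0000: V=(p*·9.3458+(1−p*)·5.8844)/1.07=7.5363; Δ=(9.3458−5.8844)/(202.4100−155.7000)=0.0741; B=V−Δ·S=-5.2838
The time-0 hedge costs 7.5363, which is the no-arbitrage price.

(0,0): Delta=0.0741 Bond=-5.2838
(1,0): Delta=0.2379 Bond=-31.1526
(1,1): Delta=0.0000 Bond=9.3458
V0=7.5363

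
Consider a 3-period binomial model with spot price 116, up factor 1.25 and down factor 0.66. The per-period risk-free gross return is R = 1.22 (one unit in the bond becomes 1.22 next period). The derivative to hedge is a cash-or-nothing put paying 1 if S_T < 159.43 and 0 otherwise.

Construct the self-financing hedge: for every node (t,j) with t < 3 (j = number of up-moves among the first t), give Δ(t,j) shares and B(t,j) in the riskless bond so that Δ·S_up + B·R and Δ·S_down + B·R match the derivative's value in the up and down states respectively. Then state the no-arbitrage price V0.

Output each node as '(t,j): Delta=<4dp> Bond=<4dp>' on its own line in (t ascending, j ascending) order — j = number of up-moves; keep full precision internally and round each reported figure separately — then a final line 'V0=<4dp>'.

Under the risk-neutral measure, an up-move has probability p* = (R−d)/(u−d) = 0.9492 and values discount at R = 1.22.
Terminal payoffs: V(3,0)=1.0000, V(3,1)=1.0000, V(3,2)=1.0000, V(3,3)=0.0000
  t=2,j=0: stock 50.5296 → up 63.1620 (V=1.0000), down 33.3495 (V=1.0000). Price 0.8197; hedge Δ=0.0000, bond B=0.8197.
  t=2,j=1: stock 95.7000 → up 119.6250 (V=1.0000), down 63.1620 (V=1.0000). Price 0.8197; hedge Δ=0.0000, bond B=0.8197.
  t=2,j=2: stock 181.2500 → up 226.5625 (V=0.0000), down 119.6250 (V=1.0000). Price 0.0417; hedge Δ=-0.0094, bond B=1.7366.
  t=1,j=0: stock 76.5600 → up 95.7000 (V=0.8197), down 50.5296 (V=0.8197). Price 0.6719; hedge Δ=0.0000, bond B=0.6719.
  t=1,j=1: stock 145.0000 → up 181.2500 (V=0.0417), down 95.7000 (V=0.8197). Price 0.0666; hedge Δ=-0.0091, bond B=1.3852.
  t=0,j=0: stock 116.0000 → up 145.0000 (V=0.0666), down 76.5600 (V=0.6719). Price 0.0798; hedge Δ=-0.0088, bond B=1.1057.
Each (Δ,B) replicates both successor values, so the strategy is self-financing and V0 is arbitrage-free.

(0,0): Delta=-0.0088 Bond=1.1057
(1,0): Delta=0.0000 Bond=0.6719
(1,1): Delta=-0.0091 Bond=1.3852
(2,0): Delta=0.0000 Bond=0.8197
(2,1): Delta=0.0000 Bond=0.8197
(2,2): Delta=-0.0094 Bond=1.7366
V0=0.0798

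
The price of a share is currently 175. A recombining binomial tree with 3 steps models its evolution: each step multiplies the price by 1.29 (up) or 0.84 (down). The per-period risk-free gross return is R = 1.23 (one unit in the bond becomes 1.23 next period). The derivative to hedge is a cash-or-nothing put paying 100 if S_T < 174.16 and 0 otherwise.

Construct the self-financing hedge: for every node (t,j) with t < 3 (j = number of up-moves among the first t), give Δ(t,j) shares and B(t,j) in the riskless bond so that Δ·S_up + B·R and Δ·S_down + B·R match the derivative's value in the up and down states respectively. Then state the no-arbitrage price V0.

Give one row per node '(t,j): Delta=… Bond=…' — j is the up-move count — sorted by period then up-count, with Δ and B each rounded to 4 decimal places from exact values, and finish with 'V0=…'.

(0,0): Delta=-0.1940 Bond=36.5580
(1,0): Delta=-1.0652 Bond=173.0305
(1,1): Delta=-0.1067 Bond=25.2642
(2,0): Delta=0.0000 Bond=81.3008
(2,1): Delta=-1.1719 Bond=233.0623
(2,2): Delta=0.0000 Bond=0.0000
V0=2.6113

Under the risk-neutral measure, an up-move has probability p* = (R−d)/(u−d) = 0.8667 and values discount at R = 1.23.
At expiry t=3: V(3,0)=100.0000, V(3,1)=100.0000, V(3,2)=0.0000, V(3,3)=0.0000
Node (2,0) S=123.4800: V=(p*·100.0000+(1−p*)·100.0000)/1.23=81.3008; Δ=(100.0000−100.0000)/(159.2892−103.7232)=0.0000; B=V−Δ·S=81.3008
Node (2,1) S=189.6300: V=(p*·0.0000+(1−p*)·100.0000)/1.23=10.8401; Δ=(0.0000−100.0000)/(244.6227−159.2892)=-1.1719; B=V−Δ·S=233.0623
Node (2,2) S=291.2175: V=(p*·0.0000+(1−p*)·0.0000)/1.23=0.0000; Δ=(0.0000−0.0000)/(375.6706−244.6227)=0.0000; B=V−Δ·S=0.0000
Node (1,0) S=147.0000: V=(p*·10.8401+(1−p*)·81.3008)/1.23=16.4511; Δ=(10.8401−81.3008)/(189.6300−123.4800)=-1.0652; B=V−Δ·S=173.0305
Node (1,1) S=225.7500: V=(p*·0.0000+(1−p*)·10.8401)/1.23=1.1751; Δ=(0.0000−10.8401)/(291.2175−189.6300)=-0.1067; B=V−Δ·S=25.2642
Node (0,0) S=175.0000: V=(p*·1.1751+(1−p*)·16.4511)/1.23=2.6113; Δ=(1.1751−16.4511)/(225.7500−147.0000)=-0.1940; B=V−Δ·S=36.5580
Each (Δ,B) replicates both successor values, so the strategy is self-financing and V0 is arbitrage-free.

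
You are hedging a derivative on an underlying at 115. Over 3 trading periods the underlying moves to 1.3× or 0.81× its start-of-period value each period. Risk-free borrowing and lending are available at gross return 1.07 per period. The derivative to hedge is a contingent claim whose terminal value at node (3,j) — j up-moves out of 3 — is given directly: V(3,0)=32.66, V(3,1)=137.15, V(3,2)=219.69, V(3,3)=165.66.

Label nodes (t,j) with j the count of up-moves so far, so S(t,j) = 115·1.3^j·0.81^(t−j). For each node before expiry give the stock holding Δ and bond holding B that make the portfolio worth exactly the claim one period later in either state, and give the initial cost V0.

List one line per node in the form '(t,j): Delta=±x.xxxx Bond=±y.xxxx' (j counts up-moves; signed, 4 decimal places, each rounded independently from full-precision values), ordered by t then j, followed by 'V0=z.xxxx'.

The replicating-portfolio and risk-neutral prices coincide; use p* = (1.07−0.81)/(1.3−0.81) = 0.5306 for the latter.
Payoff layer (t=3): V(3,0)=32.6600, V(3,1)=137.1500, V(3,2)=219.6900, V(3,3)=165.6600
Node (2,0) S=75.4515: V=(p*·137.1500+(1−p*)·32.6600)/1.07=82.3399; Δ=(137.1500−32.6600)/(98.0870−61.1157)=2.8263; B=V−Δ·S=-130.9050
Node (2,1) S=121.0950: V=(p*·219.6900+(1−p*)·137.1500)/1.07=169.1091; Δ=(219.6900−137.1500)/(157.4235−98.0870)=1.3910; B=V−Δ·S=0.6601
Node (2,2) S=194.3500: V=(p*·165.6600+(1−p*)·219.6900)/1.07=178.5243; Δ=(165.6600−219.6900)/(252.6550−157.4235)=-0.5674; B=V−Δ·S=288.7896
Node (1,0) S=93.1500: V=(p*·169.1091+(1−p*)·82.3399)/1.07=119.9820; Δ=(169.1091−82.3399)/(121.0950−75.4515)=1.9010; B=V−Δ·S=-57.0981
Node (1,1) S=149.5000: V=(p*·178.5243+(1−p*)·169.1091)/1.07=162.7149; Δ=(178.5243−169.1091)/(194.3500−121.0950)=0.1285; B=V−Δ·S=143.5002
Node (0,0) S=115.0000: V=(p*·162.7149+(1−p*)·119.9820)/1.07=133.3239; Δ=(162.7149−119.9820)/(149.5000−93.1500)=0.7583; B=V−Δ·S=46.1138
Check: Δ(0,0)·S0 + B(0,0) = 133.3239 = V0.

(0,0): Delta=0.7583 Bond=46.1138
(1,0): Delta=1.9010 Bond=-57.0981
(1,1): Delta=0.1285 Bond=143.5002
(2,0): Delta=2.8263 Bond=-130.9050
(2,1): Delta=1.3910 Bond=0.6601
(2,2): Delta=-0.5674 Bond=288.7896
V0=133.3239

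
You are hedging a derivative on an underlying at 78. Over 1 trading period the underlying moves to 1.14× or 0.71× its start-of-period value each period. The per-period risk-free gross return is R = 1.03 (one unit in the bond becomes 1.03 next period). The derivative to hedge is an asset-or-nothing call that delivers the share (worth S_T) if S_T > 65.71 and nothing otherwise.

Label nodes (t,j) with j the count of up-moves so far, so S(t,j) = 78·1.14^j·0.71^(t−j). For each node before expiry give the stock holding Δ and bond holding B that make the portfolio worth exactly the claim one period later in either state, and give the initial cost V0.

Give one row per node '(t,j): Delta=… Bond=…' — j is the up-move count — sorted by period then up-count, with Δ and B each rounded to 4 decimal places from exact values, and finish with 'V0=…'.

Risk-neutral probability p* = (R−d)/(u−d) = (1.03−0.71)/(1.14−0.71) = 0.7442.
Terminal values V(1,·): V(1,0)=0.0000, V(1,1)=88.9200
Node (0,0) S=78.0000: V=(p*·88.9200+(1−p*)·0.0000)/1.03=64.2457; Δ=(88.9200−0.0000)/(88.9200−55.3800)=2.6512; B=V−Δ·S=-142.5450
The time-0 hedge costs 64.2457, which is the no-arbitrage price.

(0,0): Delta=2.6512 Bond=-142.5450
V0=64.2457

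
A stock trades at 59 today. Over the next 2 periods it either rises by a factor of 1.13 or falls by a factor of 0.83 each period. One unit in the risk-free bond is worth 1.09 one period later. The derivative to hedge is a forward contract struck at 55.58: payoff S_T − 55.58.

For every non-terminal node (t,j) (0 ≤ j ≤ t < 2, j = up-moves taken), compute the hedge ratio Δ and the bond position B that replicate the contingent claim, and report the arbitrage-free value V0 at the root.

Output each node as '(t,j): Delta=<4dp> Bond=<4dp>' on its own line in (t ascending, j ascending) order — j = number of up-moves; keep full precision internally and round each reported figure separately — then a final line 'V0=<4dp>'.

Risk-neutral probability p* = (R−d)/(u−d) = (1.09−0.83)/(1.13−0.83) = 0.8667.
Payoff layer (t=2): V(2,0)=-14.9349, V(2,1)=-0.2439, V(2,2)=19.7571
(1,0): S=48.9700. Δ = (V_up−V_dn)/(S_up−S_dn) = (-0.2439−-14.9349)/(55.3361−40.6451) = 1.0000. V = [p*·-0.2439 + (1−p*)·-14.9349]/1.09 = -2.0208. B = V − Δ·S = -50.9908.
(1,1): S=66.6700. Δ = (V_up−V_dn)/(S_up−S_dn) = (19.7571−-0.2439)/(75.3371−55.3361) = 1.0000. V = [p*·19.7571 + (1−p*)·-0.2439]/1.09 = 15.6792. B = V − Δ·S = -50.9908.
(0,0): S=59.0000. Δ = (V_up−V_dn)/(S_up−S_dn) = (15.6792−-2.0208)/(66.6700−48.9700) = 1.0000. V = [p*·15.6792 + (1−p*)·-2.0208]/1.09 = 12.2194. B = V − Δ·S = -46.7806.
Check: Δ(0,0)·S0 + B(0,0) = 12.2194 = V0.

(0,0): Delta=1.0000 Bond=-46.7806
(1,0): Delta=1.0000 Bond=-50.9908
(1,1): Delta=1.0000 Bond=-50.9908
V0=12.2194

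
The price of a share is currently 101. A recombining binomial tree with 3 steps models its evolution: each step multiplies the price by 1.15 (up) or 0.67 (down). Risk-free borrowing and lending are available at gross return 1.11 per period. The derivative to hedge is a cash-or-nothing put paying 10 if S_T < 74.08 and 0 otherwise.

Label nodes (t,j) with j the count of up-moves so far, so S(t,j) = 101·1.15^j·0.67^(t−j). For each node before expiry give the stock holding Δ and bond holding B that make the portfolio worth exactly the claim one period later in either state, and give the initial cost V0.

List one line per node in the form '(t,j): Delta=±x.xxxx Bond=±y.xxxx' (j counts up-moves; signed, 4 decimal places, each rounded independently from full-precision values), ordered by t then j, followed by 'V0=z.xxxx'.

(0,0): Delta=-0.0256 Bond=2.7272
(1,0): Delta=-0.2542 Bond=18.5010
(1,1): Delta=-0.0135 Bond=1.6204
(2,0): Delta=0.0000 Bond=9.0090
(2,1): Delta=-0.2677 Bond=21.5841
(2,2): Delta=0.0000 Bond=0.0000
V0=0.1439

Under the risk-neutral measure, an up-move has probability p* = (R−d)/(u−d) = 0.9167 and values discount at R = 1.11.
Terminal payoffs: V(3,0)=10.0000, V(3,1)=10.0000, V(3,2)=0.0000, V(3,3)=0.0000
  t=2,j=0: stock 45.3389 → up 52.1397 (V=10.0000), down 30.3771 (V=10.0000). Price 9.0090; hedge Δ=0.0000, bond B=9.0090.
  t=2,j=1: stock 77.8205 → up 89.4936 (V=0.0000), down 52.1397 (V=10.0000). Price 0.7508; hedge Δ=-0.2677, bond B=21.5841.
  t=2,j=2: stock 133.5725 → up 153.6084 (V=0.0000), down 89.4936 (V=0.0000). Price 0.0000; hedge Δ=0.0000, bond B=0.0000.
  t=1,j=0: stock 67.6700 → up 77.8205 (V=0.7508), down 45.3389 (V=9.0090). Price 1.2963; hedge Δ=-0.2542, bond B=18.5010.
  t=1,j=1: stock 116.1500 → up 133.5725 (V=0.0000), down 77.8205 (V=0.7508). Price 0.0564; hedge Δ=-0.0135, bond B=1.6204.
  t=0,j=0: stock 101.0000 → up 116.1500 (V=0.0564), down 67.6700 (V=1.2963). Price 0.1439; hedge Δ=-0.0256, bond B=2.7272.
Each (Δ,B) replicates both successor values, so the strategy is self-financing and V0 is arbitrage-free.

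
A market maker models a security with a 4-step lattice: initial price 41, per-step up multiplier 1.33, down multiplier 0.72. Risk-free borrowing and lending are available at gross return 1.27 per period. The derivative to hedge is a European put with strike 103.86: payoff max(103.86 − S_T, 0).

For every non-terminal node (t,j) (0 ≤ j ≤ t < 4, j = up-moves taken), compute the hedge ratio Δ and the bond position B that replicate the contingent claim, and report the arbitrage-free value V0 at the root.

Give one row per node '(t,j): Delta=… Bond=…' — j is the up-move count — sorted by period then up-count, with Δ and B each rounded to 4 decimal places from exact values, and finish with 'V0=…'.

Risk-neutral probability p* = (R−d)/(u−d) = (1.27−0.72)/(1.33−0.72) = 0.9016.
Terminal payoffs: V(4,0)=92.8417, V(4,1)=83.5068, V(4,2)=66.2631, V(4,3)=34.4102, V(4,4)=0.0000
(3,0): S=15.3032. Δ = (V_up−V_dn)/(S_up−S_dn) = (83.5068−92.8417)/(20.3532−11.0183) = -1.0000. V = [p*·83.5068 + (1−p*)·92.8417]/1.27 = 66.4764. B = V − Δ·S = 81.7795.
(3,1): S=28.2684. Δ = (V_up−V_dn)/(S_up−S_dn) = (66.2631−83.5068)/(37.5969−20.3532) = -1.0000. V = [p*·66.2631 + (1−p*)·83.5068]/1.27 = 53.5112. B = V − Δ·S = 81.7795.
(3,2): S=52.2179. Δ = (V_up−V_dn)/(S_up−S_dn) = (34.4102−66.2631)/(69.4498−37.5969) = -1.0000. V = [p*·34.4102 + (1−p*)·66.2631]/1.27 = 29.5616. B = V − Δ·S = 81.7795.
(3,3): S=96.4581. Δ = (V_up−V_dn)/(S_up−S_dn) = (0.0000−34.4102)/(128.2893−69.4498) = -0.5848. V = [p*·0.0000 + (1−p*)·34.4102]/1.27 = 2.6650. B = V − Δ·S = 59.0751.
(2,0): S=21.2544. Δ = (V_up−V_dn)/(S_up−S_dn) = (53.5112−66.4764)/(28.2684−15.3032) = -1.0000. V = [p*·53.5112 + (1−p*)·66.4764]/1.27 = 43.1389. B = V − Δ·S = 64.3933.
(2,1): S=39.2616. Δ = (V_up−V_dn)/(S_up−S_dn) = (29.5616−53.5112)/(52.2179−28.2684) = -1.0000. V = [p*·29.5616 + (1−p*)·53.5112]/1.27 = 25.1317. B = V − Δ·S = 64.3933.
(2,2): S=72.5249. Δ = (V_up−V_dn)/(S_up−S_dn) = (2.6650−29.5616)/(96.4581−52.2179) = -0.6080. V = [p*·2.6650 + (1−p*)·29.5616]/1.27 = 4.1816. B = V − Δ·S = 48.2743.
(1,0): S=29.5200. Δ = (V_up−V_dn)/(S_up−S_dn) = (25.1317−43.1389)/(39.2616−21.2544) = -1.0000. V = [p*·25.1317 + (1−p*)·43.1389]/1.27 = 21.1834. B = V − Δ·S = 50.7034.
(1,1): S=54.5300. Δ = (V_up−V_dn)/(S_up−S_dn) = (4.1816−25.1317)/(72.5249−39.2616) = -0.6298. V = [p*·4.1816 + (1−p*)·25.1317]/1.27 = 4.9152. B = V − Δ·S = 39.2597.
(0,0): S=41.0000. Δ = (V_up−V_dn)/(S_up−S_dn) = (4.9152−21.1834)/(54.5300−29.5200) = -0.6505. V = [p*·4.9152 + (1−p*)·21.1834]/1.27 = 5.1302. B = V − Δ·S = 31.7994.
Check: Δ(0,0)·S0 + B(0,0) = 5.1302 = V0.

(0,0): Delta=-0.6505 Bond=31.7994
(1,0): Delta=-1.0000 Bond=50.7034
(1,1): Delta=-0.6298 Bond=39.2597
(2,0): Delta=-1.0000 Bond=64.3933
(2,1): Delta=-1.0000 Bond=64.3933
(2,2): Delta=-0.6080 Bond=48.2743
(3,0): Delta=-1.0000 Bond=81.7795
(3,1): Delta=-1.0000 Bond=81.7795
(3,2): Delta=-1.0000 Bond=81.7795
(3,3): Delta=-0.5848 Bond=59.0751
V0=5.1302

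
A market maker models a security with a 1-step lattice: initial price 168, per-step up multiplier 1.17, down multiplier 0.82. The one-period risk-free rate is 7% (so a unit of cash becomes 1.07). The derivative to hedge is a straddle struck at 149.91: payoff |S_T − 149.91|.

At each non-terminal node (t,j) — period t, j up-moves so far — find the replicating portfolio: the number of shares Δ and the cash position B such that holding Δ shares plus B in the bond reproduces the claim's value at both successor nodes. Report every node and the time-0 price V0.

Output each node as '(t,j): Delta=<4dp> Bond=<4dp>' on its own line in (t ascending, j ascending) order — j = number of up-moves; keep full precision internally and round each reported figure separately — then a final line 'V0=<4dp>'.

(0,0): Delta=0.5867 Bond=-64.1856
V0=34.3858

Risk-neutral probability p* = (R−d)/(u−d) = (1.07−0.82)/(1.17−0.82) = 0.7143.
Payoff layer (t=1): V(1,0)=12.1500, V(1,1)=46.6500
Node (0,0) S=168.0000: V=(p*·46.6500+(1−p*)·12.1500)/1.07=34.3858; Δ=(46.6500−12.1500)/(196.5600−137.7600)=0.5867; B=V−Δ·S=-64.1856
The time-0 hedge costs 34.3858, which is the no-arbitrage price.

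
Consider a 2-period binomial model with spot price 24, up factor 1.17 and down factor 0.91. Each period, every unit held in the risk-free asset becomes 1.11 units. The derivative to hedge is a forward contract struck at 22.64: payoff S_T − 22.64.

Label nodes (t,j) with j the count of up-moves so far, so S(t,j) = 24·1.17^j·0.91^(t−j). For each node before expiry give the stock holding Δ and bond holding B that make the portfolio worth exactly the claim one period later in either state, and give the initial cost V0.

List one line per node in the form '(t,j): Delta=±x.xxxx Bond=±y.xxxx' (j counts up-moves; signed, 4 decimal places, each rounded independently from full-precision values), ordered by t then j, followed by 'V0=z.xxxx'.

(0,0): Delta=1.0000 Bond=-18.3751
(1,0): Delta=1.0000 Bond=-20.3964
(1,1): Delta=1.0000 Bond=-20.3964
V0=5.6249

Risk-neutral probability p* = (R−d)/(u−d) = (1.11−0.91)/(1.17−0.91) = 0.7692.
At expiry t=2: V(2,0)=-2.7656, V(2,1)=2.9128, V(2,2)=10.2136
(1,0): S=21.8400. Δ = (V_up−V_dn)/(S_up−S_dn) = (2.9128−-2.7656)/(25.5528−19.8744) = 1.0000. V = [p*·2.9128 + (1−p*)·-2.7656]/1.11 = 1.4436. B = V − Δ·S = -20.3964.
(1,1): S=28.0800. Δ = (V_up−V_dn)/(S_up−S_dn) = (10.2136−2.9128)/(32.8536−25.5528) = 1.0000. V = [p*·10.2136 + (1−p*)·2.9128]/1.11 = 7.6836. B = V − Δ·S = -20.3964.
(0,0): S=24.0000. Δ = (V_up−V_dn)/(S_up−S_dn) = (7.6836−1.4436)/(28.0800−21.8400) = 1.0000. V = [p*·7.6836 + (1−p*)·1.4436]/1.11 = 5.6249. B = V − Δ·S = -18.3751.
Check: Δ(0,0)·S0 + B(0,0) = 5.6249 = V0.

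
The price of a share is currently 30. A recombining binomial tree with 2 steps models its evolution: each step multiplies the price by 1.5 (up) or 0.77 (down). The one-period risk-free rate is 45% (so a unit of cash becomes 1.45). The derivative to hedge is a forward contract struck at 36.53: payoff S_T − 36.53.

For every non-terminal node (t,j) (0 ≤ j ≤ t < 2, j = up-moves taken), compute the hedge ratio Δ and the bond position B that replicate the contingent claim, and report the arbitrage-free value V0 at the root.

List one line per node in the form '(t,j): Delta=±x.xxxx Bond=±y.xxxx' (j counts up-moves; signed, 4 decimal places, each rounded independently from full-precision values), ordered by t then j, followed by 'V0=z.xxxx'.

The replicating-portfolio and risk-neutral prices coincide; use p* = (1.45−0.77)/(1.5−0.77) = 0.9315 for the latter.
At expiry t=2: V(2,0)=-18.7430, V(2,1)=-1.8800, V(2,2)=30.9700
Node (1,0) S=23.1000: V=(p*·-1.8800+(1−p*)·-18.7430)/1.45=-2.0931; Δ=(-1.8800−-18.7430)/(34.6500−17.7870)=1.0000; B=V−Δ·S=-25.1931
Node (1,1) S=45.0000: V=(p*·30.9700+(1−p*)·-1.8800)/1.45=19.8069; Δ=(30.9700−-1.8800)/(67.5000−34.6500)=1.0000; B=V−Δ·S=-25.1931
Node (0,0) S=30.0000: V=(p*·19.8069+(1−p*)·-2.0931)/1.45=12.6254; Δ=(19.8069−-2.0931)/(45.0000−23.1000)=1.0000; B=V−Δ·S=-17.3746
The time-0 hedge costs 12.6254, which is the no-arbitrage price.

(0,0): Delta=1.0000 Bond=-17.3746
(1,0): Delta=1.0000 Bond=-25.1931
(1,1): Delta=1.0000 Bond=-25.1931
V0=12.6254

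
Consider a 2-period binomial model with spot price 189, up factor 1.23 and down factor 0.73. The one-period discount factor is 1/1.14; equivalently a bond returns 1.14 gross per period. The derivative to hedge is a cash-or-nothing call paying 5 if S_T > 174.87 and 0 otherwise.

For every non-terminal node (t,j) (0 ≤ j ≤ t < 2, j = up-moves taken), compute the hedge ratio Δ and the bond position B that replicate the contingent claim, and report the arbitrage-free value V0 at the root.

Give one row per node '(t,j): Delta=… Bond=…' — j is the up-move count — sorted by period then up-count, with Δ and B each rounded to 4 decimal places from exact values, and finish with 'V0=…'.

(0,0): Delta=0.0381 Bond=-4.6060
(1,0): Delta=0.0000 Bond=0.0000
(1,1): Delta=0.0430 Bond=-6.4035
V0=2.5869

Since d<R<u, set p* = (R−d)/(u−d) = 0.8200; price each node as the discounted p*-expectation of its children.
At expiry t=2: V(2,0)=0.0000, V(2,1)=0.0000, V(2,2)=5.0000
(1,0): S=137.9700. Δ = (V_up−V_dn)/(S_up−S_dn) = (0.0000−0.0000)/(169.7031−100.7181) = 0.0000. V = [p*·0.0000 + (1−p*)·0.0000]/1.14 = 0.0000. B = V − Δ·S = 0.0000.
(1,1): S=232.4700. Δ = (V_up−V_dn)/(S_up−S_dn) = (5.0000−0.0000)/(285.9381−169.7031) = 0.0430. V = [p*·5.0000 + (1−p*)·0.0000]/1.14 = 3.5965. B = V − Δ·S = -6.4035.
(0,0): S=189.0000. Δ = (V_up−V_dn)/(S_up−S_dn) = (3.5965−0.0000)/(232.4700−137.9700) = 0.0381. V = [p*·3.5965 + (1−p*)·0.0000]/1.14 = 2.5869. B = V − Δ·S = -4.6060.
Self-financing check: at every node Δ·S+B equals the discounted successor values.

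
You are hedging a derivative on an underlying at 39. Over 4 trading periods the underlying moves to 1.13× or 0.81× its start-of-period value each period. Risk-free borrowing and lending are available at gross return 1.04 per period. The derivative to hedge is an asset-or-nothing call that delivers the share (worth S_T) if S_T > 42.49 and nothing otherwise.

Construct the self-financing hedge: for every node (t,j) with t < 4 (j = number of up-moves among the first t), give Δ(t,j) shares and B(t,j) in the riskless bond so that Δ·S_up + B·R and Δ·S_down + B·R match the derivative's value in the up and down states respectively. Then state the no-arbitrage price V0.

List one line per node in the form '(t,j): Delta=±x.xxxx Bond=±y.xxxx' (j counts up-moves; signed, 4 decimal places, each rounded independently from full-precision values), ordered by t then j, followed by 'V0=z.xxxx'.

Under the risk-neutral measure, an up-move has probability p* = (R−d)/(u−d) = 0.7188 and values discount at R = 1.04.
Payoff layer (t=4): V(4,0)=0.0000, V(4,1)=0.0000, V(4,2)=0.0000, V(4,3)=45.5811, V(4,4)=63.5885
(3,0): S=20.7262. Δ = (V_up−V_dn)/(S_up−S_dn) = (0.0000−0.0000)/(23.4206−16.7882) = 0.0000. V = [p*·0.0000 + (1−p*)·0.0000]/1.04 = 0.0000. B = V − Δ·S = 0.0000.
(3,1): S=28.9143. Δ = (V_up−V_dn)/(S_up−S_dn) = (0.0000−0.0000)/(32.6732−23.4206) = 0.0000. V = [p*·0.0000 + (1−p*)·0.0000]/1.04 = 0.0000. B = V − Δ·S = 0.0000.
(3,2): S=40.3373. Δ = (V_up−V_dn)/(S_up−S_dn) = (45.5811−0.0000)/(45.5811−32.6732) = 3.5313. V = [p*·45.5811 + (1−p*)·0.0000]/1.04 = 31.5014. B = V − Δ·S = -110.9396.
(3,3): S=56.2730. Δ = (V_up−V_dn)/(S_up−S_dn) = (63.5885−45.5811)/(63.5885−45.5811) = 1.0000. V = [p*·63.5885 + (1−p*)·45.5811]/1.04 = 56.2730. B = V − Δ·S = 0.0000.
(2,0): S=25.5879. Δ = (V_up−V_dn)/(S_up−S_dn) = (0.0000−0.0000)/(28.9143−20.7262) = 0.0000. V = [p*·0.0000 + (1−p*)·0.0000]/1.04 = 0.0000. B = V − Δ·S = 0.0000.
(2,1): S=35.6967. Δ = (V_up−V_dn)/(S_up−S_dn) = (31.5014−0.0000)/(40.3373−28.9143) = 2.7577. V = [p*·31.5014 + (1−p*)·0.0000]/1.04 = 21.7708. B = V − Δ·S = -76.6710.
(2,2): S=49.7991. Δ = (V_up−V_dn)/(S_up−S_dn) = (56.2730−31.5014)/(56.2730−40.3373) = 1.5545. V = [p*·56.2730 + (1−p*)·31.5014]/1.04 = 47.4096. B = V − Δ·S = -30.0017.
(1,0): S=31.5900. Δ = (V_up−V_dn)/(S_up−S_dn) = (21.7708−0.0000)/(35.6967−25.5879) = 2.1536. V = [p*·21.7708 + (1−p*)·0.0000]/1.04 = 15.0459. B = V − Δ·S = -52.9878.
(1,1): S=44.0700. Δ = (V_up−V_dn)/(S_up−S_dn) = (47.4096−21.7708)/(49.7991−35.6967) = 1.8180. V = [p*·47.4096 + (1−p*)·21.7708]/1.04 = 38.6526. B = V − Δ·S = -41.4687.
(0,0): S=39.0000. Δ = (V_up−V_dn)/(S_up−S_dn) = (38.6526−15.0459)/(44.0700−31.5900) = 1.8916. V = [p*·38.6526 + (1−p*)·15.0459]/1.04 = 30.7819. B = V − Δ·S = -42.9889.
Each (Δ,B) replicates both successor values, so the strategy is self-financing and V0 is arbitrage-free.

(0,0): Delta=1.8916 Bond=-42.9889
(1,0): Delta=2.1536 Bond=-52.9878
(1,1): Delta=1.8180 Bond=-41.4687
(2,0): Delta=0.0000 Bond=0.0000
(2,1): Delta=2.7577 Bond=-76.6710
(2,2): Delta=1.5545 Bond=-30.0017
(3,0): Delta=0.0000 Bond=0.0000
(3,1): Delta=0.0000 Bond=0.0000
(3,2): Delta=3.5313 Bond=-110.9396
(3,3): Delta=1.0000 Bond=0.0000
V0=30.7819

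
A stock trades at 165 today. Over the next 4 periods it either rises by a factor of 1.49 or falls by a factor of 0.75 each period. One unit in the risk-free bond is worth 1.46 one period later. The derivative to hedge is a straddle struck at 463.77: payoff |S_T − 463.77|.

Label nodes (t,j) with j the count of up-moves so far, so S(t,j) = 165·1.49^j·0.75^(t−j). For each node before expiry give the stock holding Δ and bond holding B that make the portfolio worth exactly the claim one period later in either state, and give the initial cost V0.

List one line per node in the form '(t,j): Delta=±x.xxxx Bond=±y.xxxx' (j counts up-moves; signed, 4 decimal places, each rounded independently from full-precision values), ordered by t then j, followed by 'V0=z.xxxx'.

(0,0): Delta=0.6247 Bond=-35.6405
(1,0): Delta=-1.0000 Bond=149.0198
(1,1): Delta=0.6592 Bond=-60.5304
(2,0): Delta=-1.0000 Bond=217.5690
(2,1): Delta=-1.0000 Bond=217.5690
(2,2): Delta=0.6945 Bond=-101.3015
(3,0): Delta=-1.0000 Bond=317.6507
(3,1): Delta=-1.0000 Bond=317.6507
(3,2): Delta=-1.0000 Bond=317.6507
(3,3): Delta=0.7306 Bond=-167.5714
V0=67.4328

Since d<R<u, set p* = (R−d)/(u−d) = 0.9595; price each node as the discounted p*-expectation of its children.
Terminal values V(4,·): V(4,0)=411.5630, V(4,1)=360.0520, V(4,2)=257.7170, V(4,3)=54.4113, V(4,4)=349.4893
Node (3,0) S=69.6094: V=(p*·360.0520+(1−p*)·411.5630)/1.46=248.0413; Δ=(360.0520−411.5630)/(103.7180−52.2070)=-1.0000; B=V−Δ·S=317.6507
Node (3,1) S=138.2906: V=(p*·257.7170+(1−p*)·360.0520)/1.46=179.3601; Δ=(257.7170−360.0520)/(206.0530−103.7180)=-1.0000; B=V−Δ·S=317.6507
Node (3,2) S=274.7374: V=(p*·54.4113+(1−p*)·257.7170)/1.46=42.9133; Δ=(54.4113−257.7170)/(409.3587−206.0530)=-1.0000; B=V−Δ·S=317.6507
Node (3,3) S=545.8116: V=(p*·349.4893+(1−p*)·54.4113)/1.46=231.1826; Δ=(349.4893−54.4113)/(813.2593−409.3587)=0.7306; B=V−Δ·S=-167.5714
Node (2,0) S=92.8125: V=(p*·179.3601+(1−p*)·248.0413)/1.46=124.7565; Δ=(179.3601−248.0413)/(138.2906−69.6094)=-1.0000; B=V−Δ·S=217.5690
Node (2,1) S=184.3875: V=(p*·42.9133+(1−p*)·179.3601)/1.46=33.1815; Δ=(42.9133−179.3601)/(274.7374−138.2906)=-1.0000; B=V−Δ·S=217.5690
Node (2,2) S=366.3165: V=(p*·231.1826+(1−p*)·42.9133)/1.46=153.1165; Δ=(231.1826−42.9133)/(545.8116−274.7374)=0.6945; B=V−Δ·S=-101.3015
Node (1,0) S=123.7500: V=(p*·33.1815+(1−p*)·124.7565)/1.46=25.2698; Δ=(33.1815−124.7565)/(184.3875−92.8125)=-1.0000; B=V−Δ·S=149.0198
Node (1,1) S=245.8500: V=(p*·153.1165+(1−p*)·33.1815)/1.46=101.5440; Δ=(153.1165−33.1815)/(366.3165−184.3875)=0.6592; B=V−Δ·S=-60.5304
Node (0,0) S=165.0000: V=(p*·101.5440+(1−p*)·25.2698)/1.46=67.4328; Δ=(101.5440−25.2698)/(245.8500−123.7500)=0.6247; B=V−Δ·S=-35.6405
The time-0 hedge costs 67.4328, which is the no-arbitrage price.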